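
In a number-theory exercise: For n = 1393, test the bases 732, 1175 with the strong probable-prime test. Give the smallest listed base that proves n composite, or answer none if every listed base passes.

732

n − 1 = 1392 = 2^4 · 87, so s = 4 and d = 87.
Base 732: x_0 = 732^87 mod 1393 = 1205. x_0 is neither 1 nor 1392, so continue squaring. x_1 = 1205^2 mod 1393 = 519. x_2 = 519^2 mod 1393 = 512. x_3 = 512^2 mod 1393 = 260. Reached i = s−1 = 3 without hitting −1: 732 is a Miller–Rabin witness and 1393 is composite.
Base 1175: x_0 = 1175^87 mod 1393 = 888. x_0 is neither 1 nor 1392, so continue squaring. x_1 = 888^2 mod 1393 = 106. x_2 = 106^2 mod 1393 = 92. x_3 = 92^2 mod 1393 = 106. Reached i = s−1 = 3 without hitting −1: 1175 is a Miller–Rabin witness and 1393 is composite.
The smallest witness among the given bases is 732.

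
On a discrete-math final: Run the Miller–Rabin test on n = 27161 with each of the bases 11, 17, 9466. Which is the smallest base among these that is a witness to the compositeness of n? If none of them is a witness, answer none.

n − 1 = 27160 = 2^3 · 3395, so s = 3 and d = 3395.
Base 11: x_0 = 11^3395 mod 27161 = 14251. x_0 is neither 1 nor 27160, so continue squaring. x_1 = 14251^2 mod 27161 = 8204. x_2 = 8204^2 mod 27161 = 658. Reached i = s−1 = 2 without hitting −1: 11 is a Miller–Rabin witness and 27161 is composite.
Base 17: x_0 = 17^3395 mod 27161 = 9395. x_0 is neither 1 nor 27160, so continue squaring. x_1 = 9395^2 mod 27161 = 19936. x_2 = 19936^2 mod 27161 = 24344. Reached i = s−1 = 2 without hitting −1: 17 is a Miller–Rabin witness and 27161 is composite.
Base 9466: x_0 = 9466^3395 mod 27161 = 7925. x_0 is neither 1 nor 27160, so continue squaring. x_1 = 7925^2 mod 27161 = 9393. x_2 = 9393^2 mod 27161 = 9521. Reached i = s−1 = 2 without hitting −1: 9466 is a Miller–Rabin witness and 27161 is composite.
The smallest witness among the given bases is 11.

11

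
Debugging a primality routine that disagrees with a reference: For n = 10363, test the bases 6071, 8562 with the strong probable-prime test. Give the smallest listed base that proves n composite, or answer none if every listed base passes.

6071

n − 1 = 10362 = 2^1 · 5181, so s = 1 and d = 5181.
Base 6071: x_0 = 6071^5181 mod 10363 = 3190. x_0 ∉ {1, 10362} and s = 1, so 6071 is a Miller–Rabin witness and 10363 is composite.
Base 8562: x_0 = 8562^5181 mod 10363 = 9425. x_0 ∉ {1, 10362} and s = 1, so 8562 is a Miller–Rabin witness and 10363 is composite.
The smallest witness among the given bases is 6071.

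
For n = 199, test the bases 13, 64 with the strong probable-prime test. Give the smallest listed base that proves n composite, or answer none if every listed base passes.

none

n − 1 = 198 = 2^1 · 99, so s = 1 and d = 99.
Base 13: x_0 = 13^99 mod 199 = 1. x_0 = 1, so 13 is not a witness.
Base 64: x_0 = 64^99 mod 199 = 1. x_0 = 1, so 64 is not a witness.
No listed base is a witness for 199.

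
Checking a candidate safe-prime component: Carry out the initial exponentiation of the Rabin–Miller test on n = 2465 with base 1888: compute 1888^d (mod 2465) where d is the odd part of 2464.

n − 1 = 2464 = 2^5 · 77, so s = 5 and d = 77.
1888^77 mod 2465 = 1293.

1293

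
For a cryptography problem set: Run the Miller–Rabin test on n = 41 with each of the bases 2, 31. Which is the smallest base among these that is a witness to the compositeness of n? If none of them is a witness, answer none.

none

n − 1 = 40 = 2^3 · 5, so s = 3 and d = 5.
Base 2: x_0 = 2^5 mod 41 = 32. x_0 is neither 1 nor 40, so continue squaring. x_1 = 32^2 mod 41 = 40. x_1 ≡ −1, so 2 is not a witness.
Base 31: x_0 = 31^5 mod 41 = 40. x_0 = 40 ≡ −1, so 31 is not a witness.
No listed base is a witness for 41.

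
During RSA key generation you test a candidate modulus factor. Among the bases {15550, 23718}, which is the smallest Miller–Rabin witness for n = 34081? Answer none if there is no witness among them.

15550

n − 1 = 34080 = 2^5 · 1065, so s = 5 and d = 1065.
Base 15550: x_0 = 15550^1065 mod 34081 = 22946. x_0 is neither 1 nor 34080, so continue squaring. x_1 = 22946^2 mod 34081 = 1547. x_2 = 1547^2 mod 34081 = 7539. x_3 = 7539^2 mod 34081 = 23494. x_4 = 23494^2 mod 34081 = 26241. Reached i = s−1 = 4 without hitting −1: 15550 is a Miller–Rabin witness and 34081 is composite.
Base 23718: x_0 = 23718^1065 mod 34081 = 6922. x_0 is neither 1 nor 34080, so continue squaring. x_1 = 6922^2 mod 34081 = 30279. x_2 = 30279^2 mod 34081 = 4860. x_3 = 4860^2 mod 34081 = 1467. x_4 = 1467^2 mod 34081 = 4986. Reached i = s−1 = 4 without hitting −1: 23718 is a Miller–Rabin witness and 34081 is composite.
The smallest witness among the given bases is 15550.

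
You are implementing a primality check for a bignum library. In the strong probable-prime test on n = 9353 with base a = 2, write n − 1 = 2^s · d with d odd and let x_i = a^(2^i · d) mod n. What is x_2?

8917

n − 1 = 9352 = 2^3 · 1169, so s = 3 and d = 1169.
x_0 = 2^1169 mod 9353 = 1225.
x_1 = 1225^2 mod 9353 = 4145.
x_2 = 4145^2 mod 9353 = 8917.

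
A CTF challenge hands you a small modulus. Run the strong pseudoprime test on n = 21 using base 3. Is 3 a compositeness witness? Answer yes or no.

yes

n − 1 = 20 = 2^2 · 5, so s = 2 and d = 5.
Repeated squaring mod 21: 3^1 ≡ 3, 3^2 ≡ 9, 3^4 ≡ 18.
5 = 4 + 1, so 3^5 ≡ 18·3 ≡ 12 (mod 21).
x_0 = 3^5 mod 21 = 12.
x_0 is neither 1 nor 20, so continue squaring.
x_1 = 12^2 mod 21 = 18.
Reached i = s−1 = 1 without hitting −1: 3 is a Miller–Rabin witness and 21 is composite.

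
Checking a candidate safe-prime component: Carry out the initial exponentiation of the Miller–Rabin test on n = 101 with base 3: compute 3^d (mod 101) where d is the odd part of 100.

10

n − 1 = 100 = 2^2 · 25, so s = 2 and d = 25.
3^25 mod 101 = 10.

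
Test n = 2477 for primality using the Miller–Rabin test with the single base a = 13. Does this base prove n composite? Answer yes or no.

n − 1 = 2476 = 2^2 · 619, so s = 2 and d = 619.
x_0 = 13^619 mod 2477 = 915.
x_0 is neither 1 nor 2476, so continue squaring.
x_1 = 915^2 mod 2477 = 2476.
x_1 ≡ −1, so 13 is not a witness.

no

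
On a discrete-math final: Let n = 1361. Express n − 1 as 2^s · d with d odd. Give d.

85

Halving: 1360 → 680 → 340 → 170 → 85; 85 is odd.
So 1360 = 2^4 · 85.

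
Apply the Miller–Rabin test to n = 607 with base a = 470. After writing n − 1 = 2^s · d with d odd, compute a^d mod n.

606

n − 1 = 606 = 2^1 · 303, so s = 1 and d = 303.
470^303 mod 607 = 606.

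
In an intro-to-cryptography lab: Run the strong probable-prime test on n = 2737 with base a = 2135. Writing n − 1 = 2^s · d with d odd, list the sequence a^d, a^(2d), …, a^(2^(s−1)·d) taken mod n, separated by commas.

n − 1 = 2736 = 2^4 · 171, so s = 4 and d = 171.
x_0 = 2135^171 mod 2737 = 343.
x_1 = 343^2 mod 2737 = 2695.
x_2 = 2695^2 mod 2737 = 1764.
x_3 = 1764^2 mod 2737 = 2464.

343, 2695, 1764, 2464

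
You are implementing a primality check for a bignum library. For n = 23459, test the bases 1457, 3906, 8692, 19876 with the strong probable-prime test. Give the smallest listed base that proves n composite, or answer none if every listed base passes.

n − 1 = 23458 = 2^1 · 11729, so s = 1 and d = 11729.
Base 1457: x_0 = 1457^11729 mod 23459 = 23458. x_0 = 23458 ≡ −1, so 1457 is not a witness.
Base 3906: x_0 = 3906^11729 mod 23459 = 1. x_0 = 1, so 3906 is not a witness.
Base 8692: x_0 = 8692^11729 mod 23459 = 1. x_0 = 1, so 8692 is not a witness.
Base 19876: x_0 = 19876^11729 mod 23459 = 1. x_0 = 1, so 19876 is not a witness.
No listed base is a witness for 23459.

none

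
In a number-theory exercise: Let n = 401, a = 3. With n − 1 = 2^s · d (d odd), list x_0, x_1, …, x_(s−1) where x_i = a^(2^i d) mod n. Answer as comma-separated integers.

n − 1 = 400 = 2^4 · 25, so s = 4 and d = 25.
x_0 = 3^25 mod 401 = 268.
x_1 = 268^2 mod 401 = 45.
x_2 = 45^2 mod 401 = 20.
x_3 = 20^2 mod 401 = 400.

268, 45, 20, 400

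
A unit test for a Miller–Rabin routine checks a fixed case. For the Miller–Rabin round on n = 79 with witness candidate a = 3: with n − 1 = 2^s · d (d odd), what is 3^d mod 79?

n − 1 = 78 = 2^1 · 39, so s = 1 and d = 39.
3^39 mod 79 = 78.

78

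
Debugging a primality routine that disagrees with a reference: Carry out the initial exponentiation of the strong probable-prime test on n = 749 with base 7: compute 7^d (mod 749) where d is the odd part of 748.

n − 1 = 748 = 2^2 · 187, so s = 2 and d = 187.
7^187 mod 749 = 70.

70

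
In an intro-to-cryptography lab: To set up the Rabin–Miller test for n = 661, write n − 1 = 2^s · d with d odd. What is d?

Halving: 660 → 330 → 165; 165 is odd.
So 660 = 2^2 · 165.

165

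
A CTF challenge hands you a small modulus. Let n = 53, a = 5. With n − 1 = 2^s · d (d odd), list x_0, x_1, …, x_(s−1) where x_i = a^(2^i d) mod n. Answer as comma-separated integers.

n − 1 = 52 = 2^2 · 13, so s = 2 and d = 13.
x_0 = 5^13 mod 53 = 23.
x_1 = 23^2 mod 53 = 52.

23, 52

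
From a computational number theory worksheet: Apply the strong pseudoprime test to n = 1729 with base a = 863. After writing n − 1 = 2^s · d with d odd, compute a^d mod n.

645

n − 1 = 1728 = 2^6 · 27, so s = 6 and d = 27.
863^27 mod 1729 = 645.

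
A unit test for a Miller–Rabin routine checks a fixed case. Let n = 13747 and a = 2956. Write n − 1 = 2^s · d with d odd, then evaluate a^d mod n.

3716

n − 1 = 13746 = 2^1 · 6873, so s = 1 and d = 6873.
Repeated squaring mod 13747: 2956^1 ≡ 2956, 2956^2 ≡ 8591, 2956^4 ≡ 11385, 2956^8 ≡ 11509, 2956^16 ≡ 4736, 2956^32 ≡ 8339, 2956^64 ≡ 6595, 2956^128 ≡ 12264, 2956^256 ≡ 13516, 2956^512 ≡ 12120, 2956^1024 ≡ 7705, 2956^2048 ≡ 7479, 2956^4096 ≡ 12645.
6873 = 4096 + 2048 + 512 + 128 + 64 + 16 + 8 + 1, so 2956^6873 ≡ 12645·7479·12120·12264·6595·4736·11509·2956 ≡ 3716 (mod 13747).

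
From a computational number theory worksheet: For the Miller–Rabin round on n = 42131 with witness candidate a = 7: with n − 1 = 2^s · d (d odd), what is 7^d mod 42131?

1

n − 1 = 42130 = 2^1 · 21065, so s = 1 and d = 21065.
Repeated squaring mod 42131: 7^1 ≡ 7, 7^2 ≡ 49, 7^4 ≡ 2401, 7^8 ≡ 34985, 7^16 ≡ 2544, 7^32 ≡ 25893, 7^64 ≡ 16846, 7^128 ≡ 35431, 7^256 ≡ 20485, 7^512 ≡ 10465, 7^1024 ≡ 17756, 7^2048 ≡ 9263, 7^4096 ≡ 24453, 7^8192 ≡ 26057, 7^16384 ≡ 26184.
21065 = 16384 + 4096 + 512 + 64 + 8 + 1, so 7^21065 ≡ 26184·24453·10465·16846·34985·7 ≡ 1 (mod 42131).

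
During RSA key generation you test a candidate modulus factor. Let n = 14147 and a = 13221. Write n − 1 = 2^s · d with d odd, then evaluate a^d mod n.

6135

n − 1 = 14146 = 2^1 · 7073, so s = 1 and d = 7073.
13221^7073 mod 14147 = 6135.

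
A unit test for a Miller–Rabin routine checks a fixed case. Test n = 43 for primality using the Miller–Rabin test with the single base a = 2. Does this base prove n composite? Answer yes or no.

n − 1 = 42 = 2^1 · 21, so s = 1 and d = 21.
x_0 = 2^21 mod 43 = 42.
x_0 = 42 ≡ −1, so 2 is not a witness.

no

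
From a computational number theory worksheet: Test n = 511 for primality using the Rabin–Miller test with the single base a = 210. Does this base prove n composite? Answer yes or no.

yes

n − 1 = 510 = 2^1 · 255, so s = 1 and d = 255.
By repeated squaring, 210^255 ≡ 147 (mod 511).
x_0 = 210^255 mod 511 = 147.
x_0 ∉ {1, 510} and s = 1, so 210 is a Miller–Rabin witness and 511 is composite.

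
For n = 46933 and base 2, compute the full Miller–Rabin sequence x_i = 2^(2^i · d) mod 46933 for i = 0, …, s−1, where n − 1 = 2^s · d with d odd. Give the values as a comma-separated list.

6463, 46932

n − 1 = 46932 = 2^2 · 11733, so s = 2 and d = 11733.
x_0 = 2^11733 mod 46933 = 6463.
x_1 = 6463^2 mod 46933 = 46932.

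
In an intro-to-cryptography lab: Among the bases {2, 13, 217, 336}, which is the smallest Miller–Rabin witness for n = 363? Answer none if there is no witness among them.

n − 1 = 362 = 2^1 · 181, so s = 1 and d = 181.
Base 2: x_0 = 2^181 mod 363 = 167. x_0 ∉ {1, 362} and s = 1, so 2 is a Miller–Rabin witness and 363 is composite.
Base 13: x_0 = 13^181 mod 363 = 343. x_0 ∉ {1, 362} and s = 1, so 13 is a Miller–Rabin witness and 363 is composite.
Base 217: x_0 = 217^181 mod 363 = 250. x_0 ∉ {1, 362} and s = 1, so 217 is a Miller–Rabin witness and 363 is composite.
Base 336: x_0 = 336^181 mod 363 = 336. x_0 ∉ {1, 362} and s = 1, so 336 is a Miller–Rabin witness and 363 is composite.
The smallest witness among the given bases is 2.

2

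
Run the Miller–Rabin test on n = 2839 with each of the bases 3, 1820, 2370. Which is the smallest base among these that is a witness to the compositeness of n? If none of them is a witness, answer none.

3

n − 1 = 2838 = 2^1 · 1419, so s = 1 and d = 1419.
Base 3: x_0 = 3^1419 mod 2839 = 1384. x_0 ∉ {1, 2838} and s = 1, so 3 is a Miller–Rabin witness and 2839 is composite.
Base 1820: x_0 = 1820^1419 mod 2839 = 1276. x_0 ∉ {1, 2838} and s = 1, so 1820 is a Miller–Rabin witness and 2839 is composite.
Base 2370: x_0 = 2370^1419 mod 2839 = 456. x_0 ∉ {1, 2838} and s = 1, so 2370 is a Miller–Rabin witness and 2839 is composite.
The smallest witness among the given bases is 3.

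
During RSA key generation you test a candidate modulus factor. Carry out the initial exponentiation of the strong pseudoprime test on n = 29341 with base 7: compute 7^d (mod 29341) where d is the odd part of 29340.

23496

n − 1 = 29340 = 2^2 · 7335, so s = 2 and d = 7335.
7^7335 mod 29341 = 23496.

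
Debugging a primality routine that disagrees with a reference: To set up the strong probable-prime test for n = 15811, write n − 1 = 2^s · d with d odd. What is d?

7905

Halving: 15810 → 7905; 7905 is odd.
So 15810 = 2^1 · 7905.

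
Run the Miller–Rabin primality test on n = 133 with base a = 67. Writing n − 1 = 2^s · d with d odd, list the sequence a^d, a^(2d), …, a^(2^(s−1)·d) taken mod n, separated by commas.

8, 64

n − 1 = 132 = 2^2 · 33, so s = 2 and d = 33.
x_0 = 67^33 mod 133 = 8.
x_1 = 8^2 mod 133 = 64.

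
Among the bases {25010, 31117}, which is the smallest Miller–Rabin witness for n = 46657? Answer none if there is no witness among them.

n − 1 = 46656 = 2^6 · 729, so s = 6 and d = 729.
Base 25010: x_0 = 25010^729 mod 46657 = 5260. x_0 is neither 1 nor 46656, so continue squaring. x_1 = 5260^2 mod 46657 = 46656. x_1 ≡ −1, so 25010 is not a witness.
Base 31117: x_0 = 31117^729 mod 46657 = 34965. x_0 is neither 1 nor 46656, so continue squaring. x_1 = 34965^2 mod 46657 = 44511. x_2 = 44511^2 mod 46657 = 32930. x_3 = 32930^2 mod 46657 = 29563. x_4 = 29563^2 mod 46657 = 38702. x_5 = 38702^2 mod 46657 = 15133. Reached i = s−1 = 5 without hitting −1: 31117 is a Miller–Rabin witness and 46657 is composite.
The smallest witness among the given bases is 31117.

31117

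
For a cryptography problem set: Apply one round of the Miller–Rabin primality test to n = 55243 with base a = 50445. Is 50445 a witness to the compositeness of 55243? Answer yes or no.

no

n − 1 = 55242 = 2^1 · 27621, so s = 1 and d = 27621.
x_0 = 50445^27621 mod 55243 = 1.
x_0 = 1, so 50445 is not a witness.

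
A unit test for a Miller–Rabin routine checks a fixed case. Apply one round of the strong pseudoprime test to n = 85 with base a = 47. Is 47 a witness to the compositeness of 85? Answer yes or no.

n − 1 = 84 = 2^2 · 21, so s = 2 and d = 21.
x_0 = 47^21 mod 85 = 47.
x_0 is neither 1 nor 84, so continue squaring.
x_1 = 47^2 mod 85 = 84.
x_1 ≡ −1, so 47 is not a witness.

no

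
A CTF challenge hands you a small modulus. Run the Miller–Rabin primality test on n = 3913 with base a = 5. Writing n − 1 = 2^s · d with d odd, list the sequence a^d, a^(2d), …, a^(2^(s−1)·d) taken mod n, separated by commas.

629, 428, 3186

n − 1 = 3912 = 2^3 · 489, so s = 3 and d = 489.
x_0 = 5^489 mod 3913 = 629.
x_1 = 629^2 mod 3913 = 428.
x_2 = 428^2 mod 3913 = 3186.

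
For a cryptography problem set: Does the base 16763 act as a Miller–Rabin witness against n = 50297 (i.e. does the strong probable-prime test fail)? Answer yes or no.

n − 1 = 50296 = 2^3 · 6287, so s = 3 and d = 6287.
x_0 = 16763^6287 mod 50297 = 38790.
x_0 is neither 1 nor 50296, so continue squaring.
x_1 = 38790^2 mod 50297 = 29345.
x_2 = 29345^2 mod 50297 = 44385.
Reached i = s−1 = 2 without hitting −1: 16763 is a Miller–Rabin witness and 50297 is composite.

yes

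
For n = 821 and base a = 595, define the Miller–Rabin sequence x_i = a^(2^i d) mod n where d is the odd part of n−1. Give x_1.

n − 1 = 820 = 2^2 · 205, so s = 2 and d = 205.
By repeated squaring, 595^205 ≡ 526 (mod 821).
x_0 = 526.
x_1 = 526^2 mod 821 = 820.

820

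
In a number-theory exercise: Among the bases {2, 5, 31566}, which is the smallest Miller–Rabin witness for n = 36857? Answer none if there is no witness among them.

n − 1 = 36856 = 2^3 · 4607, so s = 3 and d = 4607.
Base 2: x_0 = 2^4607 mod 36857 = 36856. x_0 = 36856 ≡ −1, so 2 is not a witness.
Base 5: x_0 = 5^4607 mod 36857 = 8468. x_0 is neither 1 nor 36856, so continue squaring. x_1 = 8468^2 mod 36857 = 20159. x_2 = 20159^2 mod 36857 = 36856. x_2 ≡ −1, so 5 is not a witness.
Base 31566: x_0 = 31566^4607 mod 36857 = 28389. x_0 is neither 1 nor 36856, so continue squaring. x_1 = 28389^2 mod 36857 = 20159. x_2 = 20159^2 mod 36857 = 36856. x_2 ≡ −1, so 31566 is not a witness.
No listed base is a witness for 36857.

none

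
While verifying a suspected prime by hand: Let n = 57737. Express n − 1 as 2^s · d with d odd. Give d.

Halving: 57736 → 28868 → 14434 → 7217; 7217 is odd.
So 57736 = 2^3 · 7217.

7217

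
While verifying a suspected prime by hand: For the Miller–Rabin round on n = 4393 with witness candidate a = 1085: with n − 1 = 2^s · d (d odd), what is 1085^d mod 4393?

3249

n − 1 = 4392 = 2^3 · 549, so s = 3 and d = 549.
1085^549 mod 4393 = 3249.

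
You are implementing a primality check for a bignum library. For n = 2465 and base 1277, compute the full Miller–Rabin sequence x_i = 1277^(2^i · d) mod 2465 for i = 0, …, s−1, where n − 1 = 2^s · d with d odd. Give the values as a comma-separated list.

117, 1364, 1886, 1, 1

n − 1 = 2464 = 2^5 · 77, so s = 5 and d = 77.
x_0 = 1277^77 mod 2465 = 117.
x_1 = 117^2 mod 2465 = 1364.
x_2 = 1364^2 mod 2465 = 1886.
x_3 = 1886^2 mod 2465 = 1.
x_4 = 1^2 mod 2465 = 1.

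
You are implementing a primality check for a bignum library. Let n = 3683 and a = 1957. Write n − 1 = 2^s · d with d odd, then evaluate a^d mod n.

3497

n − 1 = 3682 = 2^1 · 1841, so s = 1 and d = 1841.
Repeated squaring mod 3683: 1957^1 ≡ 1957, 1957^2 ≡ 3212, 1957^4 ≡ 861, 1957^8 ≡ 1038, 1957^16 ≡ 2008, 1957^32 ≡ 2862, 1957^64 ≡ 52, 1957^128 ≡ 2704, 1957^256 ≡ 861, 1957^512 ≡ 1038, 1957^1024 ≡ 2008.
1841 = 1024 + 512 + 256 + 32 + 16 + 1, so 1957^1841 ≡ 2008·1038·861·2862·2008·1957 ≡ 3497 (mod 3683).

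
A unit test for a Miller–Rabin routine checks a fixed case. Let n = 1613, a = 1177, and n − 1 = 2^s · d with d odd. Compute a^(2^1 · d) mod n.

n − 1 = 1612 = 2^2 · 403, so s = 2 and d = 403.
Repeated squaring mod 1613: 1177^1 ≡ 1177, 1177^2 ≡ 1375, 1177^4 ≡ 189, 1177^8 ≡ 235, 1177^16 ≡ 383, 1177^32 ≡ 1519, 1177^64 ≡ 771, 1177^128 ≡ 857, 1177^256 ≡ 534.
403 = 256 + 128 + 16 + 2 + 1, so 1177^403 ≡ 534·857·383·1375·1177 ≡ 1 (mod 1613).
x_0 = 1.
x_1 = 1^2 mod 1613 = 1.

1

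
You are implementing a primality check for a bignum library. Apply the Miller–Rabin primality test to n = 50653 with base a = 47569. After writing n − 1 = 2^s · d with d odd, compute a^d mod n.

29199

n − 1 = 50652 = 2^2 · 12663, so s = 2 and d = 12663.
Repeated squaring mod 50653: 47569^1 ≡ 47569, 47569^2 ≡ 38945, 47569^4 ≡ 10246, 47569^8 ≡ 27500, 47569^16 ≡ 710, 47569^32 ≡ 48223, 47569^64 ≡ 29152, 47569^128 ≡ 33723, 47569^256 ≡ 30226, 47569^512 ≡ 33568, 47569^1024 ≡ 34639, 47569^2048 ≡ 42710, 47569^4096 ≡ 28264, 47569^8192 ≡ 5233.
12663 = 8192 + 4096 + 256 + 64 + 32 + 16 + 4 + 2 + 1, so 47569^12663 ≡ 5233·28264·30226·29152·48223·710·10246·38945·47569 ≡ 29199 (mod 50653).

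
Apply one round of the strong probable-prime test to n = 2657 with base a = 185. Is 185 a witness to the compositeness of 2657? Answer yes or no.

no

n − 1 = 2656 = 2^5 · 83, so s = 5 and d = 83.
Repeated squaring mod 2657: 185^1 ≡ 185, 185^2 ≡ 2341, 185^4 ≡ 1547, 185^8 ≡ 1909, 185^16 ≡ 1534, 185^32 ≡ 1711, 185^64 ≡ 2164.
83 = 64 + 16 + 2 + 1, so 185^83 ≡ 2164·1534·2341·185 ≡ 2073 (mod 2657).
x_0 = 185^83 mod 2657 = 2073.
x_0 is neither 1 nor 2656, so continue squaring.
x_1 = 2073^2 mod 2657 = 960.
x_2 = 960^2 mod 2657 = 2278.
x_3 = 2278^2 mod 2657 = 163.
x_4 = 163^2 mod 2657 = 2656.
x_4 ≡ −1, so 185 is not a witness.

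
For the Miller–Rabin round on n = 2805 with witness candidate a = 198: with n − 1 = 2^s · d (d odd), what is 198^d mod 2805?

n − 1 = 2804 = 2^2 · 701, so s = 2 and d = 701.
198^701 mod 2805 = 2013.

2013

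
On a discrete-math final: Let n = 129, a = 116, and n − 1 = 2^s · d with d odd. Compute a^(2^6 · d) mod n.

13

n − 1 = 128 = 2^7 · 1, so s = 7 and d = 1.
x_0 = 116^1 mod 129 = 116.
x_1 = 116^2 mod 129 = 40.
x_2 = 40^2 mod 129 = 52.
x_3 = 52^2 mod 129 = 124.
x_4 = 124^2 mod 129 = 25.
x_5 = 25^2 mod 129 = 109.
x_6 = 109^2 mod 129 = 13.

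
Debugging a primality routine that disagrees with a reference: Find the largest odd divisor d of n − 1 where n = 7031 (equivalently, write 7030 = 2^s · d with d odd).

Halving: 7030 → 3515; 3515 is odd.
So 7030 = 2^1 · 3515.

3515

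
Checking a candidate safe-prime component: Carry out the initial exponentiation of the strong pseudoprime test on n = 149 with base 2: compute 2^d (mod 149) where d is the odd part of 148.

105

n − 1 = 148 = 2^2 · 37, so s = 2 and d = 37.
Repeated squaring mod 149: 2^1 ≡ 2, 2^2 ≡ 4, 2^4 ≡ 16, 2^8 ≡ 107, 2^16 ≡ 125, 2^32 ≡ 129.
37 = 32 + 4 + 1, so 2^37 ≡ 129·16·2 ≡ 105 (mod 149).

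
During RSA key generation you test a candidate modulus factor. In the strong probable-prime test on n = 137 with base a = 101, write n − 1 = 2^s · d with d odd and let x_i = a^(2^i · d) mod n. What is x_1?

n − 1 = 136 = 2^3 · 17, so s = 3 and d = 17.
x_0 = 101^17 mod 137 = 100.
x_1 = 100^2 mod 137 = 136.

136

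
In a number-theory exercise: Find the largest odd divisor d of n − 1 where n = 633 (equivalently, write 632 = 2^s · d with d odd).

Halving: 632 → 316 → 158 → 79; 79 is odd.
So 632 = 2^3 · 79.

79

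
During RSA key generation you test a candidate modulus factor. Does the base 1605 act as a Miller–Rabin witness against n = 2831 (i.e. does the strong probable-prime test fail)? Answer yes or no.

yes

n − 1 = 2830 = 2^1 · 1415, so s = 1 and d = 1415.
x_0 = 1605^1415 mod 2831 = 2247.
x_0 ∉ {1, 2830} and s = 1, so 1605 is a Miller–Rabin witness and 2831 is composite.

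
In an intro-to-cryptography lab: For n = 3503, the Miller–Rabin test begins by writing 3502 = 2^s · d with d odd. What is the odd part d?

1751

Halving: 3502 → 1751; 1751 is odd.
So 3502 = 2^1 · 1751.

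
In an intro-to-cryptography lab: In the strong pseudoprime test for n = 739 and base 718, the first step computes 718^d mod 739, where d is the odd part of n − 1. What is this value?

n − 1 = 738 = 2^1 · 369, so s = 1 and d = 369.
718^369 mod 739 = 738.

738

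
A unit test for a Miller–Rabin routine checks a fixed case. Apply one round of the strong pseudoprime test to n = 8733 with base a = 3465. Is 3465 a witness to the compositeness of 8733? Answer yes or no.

yes

n − 1 = 8732 = 2^2 · 2183, so s = 2 and d = 2183.
x_0 = 3465^2183 mod 8733 = 2865.
x_0 is neither 1 nor 8732, so continue squaring.
x_1 = 2865^2 mod 8733 = 7938.
Reached i = s−1 = 1 without hitting −1: 3465 is a Miller–Rabin witness and 8733 is composite.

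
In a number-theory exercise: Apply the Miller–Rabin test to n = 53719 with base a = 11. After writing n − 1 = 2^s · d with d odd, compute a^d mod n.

1

n − 1 = 53718 = 2^1 · 26859, so s = 1 and d = 26859.
By repeated squaring, 11^26859 ≡ 1 (mod 53719).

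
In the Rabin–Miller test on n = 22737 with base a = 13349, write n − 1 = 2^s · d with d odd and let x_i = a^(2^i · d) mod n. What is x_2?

18313

n − 1 = 22736 = 2^4 · 1421, so s = 4 and d = 1421.
x_0 = 13349^1421 mod 22737 = 19520.
x_1 = 19520^2 mod 22737 = 3754.
x_2 = 3754^2 mod 22737 = 18313.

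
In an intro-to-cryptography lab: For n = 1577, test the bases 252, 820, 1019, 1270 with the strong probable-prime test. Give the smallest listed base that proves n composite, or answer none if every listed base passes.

n − 1 = 1576 = 2^3 · 197, so s = 3 and d = 197.
Base 252: x_0 = 252^197 mod 1577 = 270. x_0 is neither 1 nor 1576, so continue squaring. x_1 = 270^2 mod 1577 = 358. x_2 = 358^2 mod 1577 = 427. Reached i = s−1 = 2 without hitting −1: 252 is a Miller–Rabin witness and 1577 is composite.
Base 820: x_0 = 820^197 mod 1577 = 184. x_0 is neither 1 nor 1576, so continue squaring. x_1 = 184^2 mod 1577 = 739. x_2 = 739^2 mod 1577 = 479. Reached i = s−1 = 2 without hitting −1: 820 is a Miller–Rabin witness and 1577 is composite.
Base 1019: x_0 = 1019^197 mod 1577 = 1357. x_0 is neither 1 nor 1576, so continue squaring. x_1 = 1357^2 mod 1577 = 1090. x_2 = 1090^2 mod 1577 = 619. Reached i = s−1 = 2 without hitting −1: 1019 is a Miller–Rabin witness and 1577 is composite.
Base 1270: x_0 = 1270^197 mod 1577 = 272. x_0 is neither 1 nor 1576, so continue squaring. x_1 = 272^2 mod 1577 = 1442. x_2 = 1442^2 mod 1577 = 878. Reached i = s−1 = 2 without hitting −1: 1270 is a Miller–Rabin witness and 1577 is composite.
The smallest witness among the given bases is 252.

252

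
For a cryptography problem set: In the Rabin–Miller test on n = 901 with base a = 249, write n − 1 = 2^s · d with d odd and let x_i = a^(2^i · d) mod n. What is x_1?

n − 1 = 900 = 2^2 · 225, so s = 2 and d = 225.
x_0 = 249^225 mod 901 = 555.
x_1 = 555^2 mod 901 = 784.

784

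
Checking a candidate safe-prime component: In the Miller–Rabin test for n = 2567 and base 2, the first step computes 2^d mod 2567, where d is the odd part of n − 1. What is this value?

1011

n − 1 = 2566 = 2^1 · 1283, so s = 1 and d = 1283.
By repeated squaring, 2^1283 ≡ 1011 (mod 2567).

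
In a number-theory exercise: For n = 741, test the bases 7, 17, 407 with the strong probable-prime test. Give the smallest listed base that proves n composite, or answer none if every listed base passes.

n − 1 = 740 = 2^2 · 185, so s = 2 and d = 185.
Base 7: x_0 = 7^185 mod 741 = 505. x_0 is neither 1 nor 740, so continue squaring. x_1 = 505^2 mod 741 = 121. Reached i = s−1 = 1 without hitting −1: 7 is a Miller–Rabin witness and 741 is composite.
Base 17: x_0 = 17^185 mod 741 = 101. x_0 is neither 1 nor 740, so continue squaring. x_1 = 101^2 mod 741 = 568. Reached i = s−1 = 1 without hitting −1: 17 is a Miller–Rabin witness and 741 is composite.
Base 407: x_0 = 407^185 mod 741 = 335. x_0 is neither 1 nor 740, so continue squaring. x_1 = 335^2 mod 741 = 334. Reached i = s−1 = 1 without hitting −1: 407 is a Miller–Rabin witness and 741 is composite.
The smallest witness among the given bases is 7.

7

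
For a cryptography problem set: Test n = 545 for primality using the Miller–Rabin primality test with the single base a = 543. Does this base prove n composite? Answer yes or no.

yes

n − 1 = 544 = 2^5 · 17, so s = 5 and d = 17.
x_0 = 543^17 mod 545 = 273.
x_0 is neither 1 nor 544, so continue squaring.
x_1 = 273^2 mod 545 = 409.
x_2 = 409^2 mod 545 = 511.
x_3 = 511^2 mod 545 = 66.
x_4 = 66^2 mod 545 = 541.
Reached i = s−1 = 4 without hitting −1: 543 is a Miller–Rabin witness and 545 is composite.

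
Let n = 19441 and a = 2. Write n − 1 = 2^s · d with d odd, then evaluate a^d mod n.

n − 1 = 19440 = 2^4 · 1215, so s = 4 and d = 1215.
2^1215 mod 19441 = 11502.

11502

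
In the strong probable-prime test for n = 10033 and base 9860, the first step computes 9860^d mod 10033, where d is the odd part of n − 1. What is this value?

n − 1 = 10032 = 2^4 · 627, so s = 4 and d = 627.
9860^627 mod 10033 = 9739.

9739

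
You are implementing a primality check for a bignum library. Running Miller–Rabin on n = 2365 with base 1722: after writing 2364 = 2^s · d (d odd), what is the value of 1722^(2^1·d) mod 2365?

2214

n − 1 = 2364 = 2^2 · 591, so s = 2 and d = 591.
x_0 = 1722^591 mod 2365 = 1513.
x_1 = 1513^2 mod 2365 = 2214.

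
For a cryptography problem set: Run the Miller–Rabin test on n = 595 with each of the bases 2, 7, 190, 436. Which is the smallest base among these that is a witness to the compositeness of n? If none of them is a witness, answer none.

n − 1 = 594 = 2^1 · 297, so s = 1 and d = 297.
Base 2: x_0 = 2^297 mod 595 = 512. x_0 ∉ {1, 594} and s = 1, so 2 is a Miller–Rabin witness and 595 is composite.
Base 7: x_0 = 7^297 mod 595 = 112. x_0 ∉ {1, 594} and s = 1, so 7 is a Miller–Rabin witness and 595 is composite.
Base 190: x_0 = 190^297 mod 595 = 575. x_0 ∉ {1, 594} and s = 1, so 190 is a Miller–Rabin witness and 595 is composite.
Base 436: x_0 = 436^297 mod 595 = 176. x_0 ∉ {1, 594} and s = 1, so 436 is a Miller–Rabin witness and 595 is composite.
The smallest witness among the given bases is 2.

2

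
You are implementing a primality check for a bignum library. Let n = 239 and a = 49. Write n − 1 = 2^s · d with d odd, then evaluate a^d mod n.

1

n − 1 = 238 = 2^1 · 119, so s = 1 and d = 119.
49^119 mod 239 = 1.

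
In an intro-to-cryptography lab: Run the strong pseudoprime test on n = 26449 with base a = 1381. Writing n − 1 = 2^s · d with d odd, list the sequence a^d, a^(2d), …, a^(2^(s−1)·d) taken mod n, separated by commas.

n − 1 = 26448 = 2^4 · 1653, so s = 4 and d = 1653.
x_0 = 1381^1653 mod 26449 = 3566.
x_1 = 3566^2 mod 26449 = 20836.
x_2 = 20836^2 mod 26449 = 5010.
x_3 = 5010^2 mod 26449 = 26448.

3566, 20836, 5010, 26448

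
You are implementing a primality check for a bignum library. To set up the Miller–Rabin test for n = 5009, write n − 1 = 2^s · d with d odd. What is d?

Halving: 5008 → 2504 → 1252 → 626 → 313; 313 is odd.
So 5008 = 2^4 · 313.

313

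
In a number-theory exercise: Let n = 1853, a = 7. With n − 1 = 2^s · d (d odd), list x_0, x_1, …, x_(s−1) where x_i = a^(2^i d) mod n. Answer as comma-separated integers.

1093, 1317

n − 1 = 1852 = 2^2 · 463, so s = 2 and d = 463.
x_0 = 7^463 mod 1853 = 1093.
x_1 = 1093^2 mod 1853 = 1317.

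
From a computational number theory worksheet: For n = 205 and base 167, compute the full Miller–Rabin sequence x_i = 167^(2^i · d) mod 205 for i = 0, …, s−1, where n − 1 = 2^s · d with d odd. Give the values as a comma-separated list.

n − 1 = 204 = 2^2 · 51, so s = 2 and d = 51.
x_0 = 167^51 mod 205 = 68.
x_1 = 68^2 mod 205 = 114.

68, 114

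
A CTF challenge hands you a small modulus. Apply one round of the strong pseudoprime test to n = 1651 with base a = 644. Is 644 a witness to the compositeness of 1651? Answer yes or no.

n − 1 = 1650 = 2^1 · 825, so s = 1 and d = 825.
x_0 = 644^825 mod 1651 = 73.
x_0 ∉ {1, 1650} and s = 1, so 644 is a Miller–Rabin witness and 1651 is composite.

yes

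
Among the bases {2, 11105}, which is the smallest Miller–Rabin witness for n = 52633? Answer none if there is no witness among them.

n − 1 = 52632 = 2^3 · 6579, so s = 3 and d = 6579.
Base 2: x_0 = 2^6579 mod 52633 = 1. x_0 = 1, so 2 is not a witness.
Base 11105: x_0 = 11105^6579 mod 52633 = 52632. x_0 = 52632 ≡ −1, so 11105 is not a witness.
No listed base is a witness for 52633.

none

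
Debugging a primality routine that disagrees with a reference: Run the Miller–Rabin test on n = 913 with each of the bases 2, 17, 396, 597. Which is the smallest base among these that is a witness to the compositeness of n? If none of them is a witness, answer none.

n − 1 = 912 = 2^4 · 57, so s = 4 and d = 57.
Base 2: x_0 = 2^57 mod 913 = 117. x_0 is neither 1 nor 912, so continue squaring. x_1 = 117^2 mod 913 = 907. x_2 = 907^2 mod 913 = 36. x_3 = 36^2 mod 913 = 383. Reached i = s−1 = 3 without hitting −1: 2 is a Miller–Rabin witness and 913 is composite.
Base 17: x_0 = 17^57 mod 913 = 712. x_0 is neither 1 nor 912, so continue squaring. x_1 = 712^2 mod 913 = 229. x_2 = 229^2 mod 913 = 400. x_3 = 400^2 mod 913 = 225. Reached i = s−1 = 3 without hitting −1: 17 is a Miller–Rabin witness and 913 is composite.
Base 396: x_0 = 396^57 mod 913 = 33. x_0 is neither 1 nor 912, so continue squaring. x_1 = 33^2 mod 913 = 176. x_2 = 176^2 mod 913 = 847. x_3 = 847^2 mod 913 = 704. Reached i = s−1 = 3 without hitting −1: 396 is a Miller–Rabin witness and 913 is composite.
Base 597: x_0 = 597^57 mod 913 = 119. x_0 is neither 1 nor 912, so continue squaring. x_1 = 119^2 mod 913 = 466. x_2 = 466^2 mod 913 = 775. x_3 = 775^2 mod 913 = 784. Reached i = s−1 = 3 without hitting −1: 597 is a Miller–Rabin witness and 913 is composite.
The smallest witness among the given bases is 2.

2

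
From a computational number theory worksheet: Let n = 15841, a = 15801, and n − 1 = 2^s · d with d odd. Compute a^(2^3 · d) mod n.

1

n − 1 = 15840 = 2^5 · 495, so s = 5 and d = 495.
x_0 = 15801^495 mod 15841 = 12461.
x_1 = 12461^2 mod 15841 = 3039.
x_2 = 3039^2 mod 15841 = 218.
x_3 = 218^2 mod 15841 = 1.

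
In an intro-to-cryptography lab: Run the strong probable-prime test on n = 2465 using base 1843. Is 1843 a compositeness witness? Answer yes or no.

n − 1 = 2464 = 2^5 · 77, so s = 5 and d = 77.
x_0 = 1843^77 mod 2465 = 958.
x_0 is neither 1 nor 2464, so continue squaring.
x_1 = 958^2 mod 2465 = 784.
x_2 = 784^2 mod 2465 = 871.
x_3 = 871^2 mod 2465 = 1886.
x_4 = 1886^2 mod 2465 = 1.
x_4 = 1 but x_3 ≠ ±1, a nontrivial square root of 1 — 1843 is a witness and 2465 is composite.

yes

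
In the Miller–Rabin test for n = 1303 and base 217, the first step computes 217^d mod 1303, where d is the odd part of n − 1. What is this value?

n − 1 = 1302 = 2^1 · 651, so s = 1 and d = 651.
Repeated squaring mod 1303: 217^1 ≡ 217, 217^2 ≡ 181, 217^4 ≡ 186, 217^8 ≡ 718, 217^16 ≡ 839, 217^32 ≡ 301, 217^64 ≡ 694, 217^128 ≡ 829, 217^256 ≡ 560, 217^512 ≡ 880.
651 = 512 + 128 + 8 + 2 + 1, so 217^651 ≡ 880·829·718·181·217 ≡ 1 (mod 1303).

1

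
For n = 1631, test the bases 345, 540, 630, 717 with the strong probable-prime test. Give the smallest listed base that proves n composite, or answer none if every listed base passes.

n − 1 = 1630 = 2^1 · 815, so s = 1 and d = 815.
Base 345: x_0 = 345^815 mod 1631 = 1103. x_0 ∉ {1, 1630} and s = 1, so 345 is a Miller–Rabin witness and 1631 is composite.
Base 540: x_0 = 540^815 mod 1631 = 736. x_0 ∉ {1, 1630} and s = 1, so 540 is a Miller–Rabin witness and 1631 is composite.
Base 630: x_0 = 630^815 mod 1631 = 1610. x_0 ∉ {1, 1630} and s = 1, so 630 is a Miller–Rabin witness and 1631 is composite.
Base 717: x_0 = 717^815 mod 1631 = 1405. x_0 ∉ {1, 1630} and s = 1, so 717 is a Miller–Rabin witness and 1631 is composite.
The smallest witness among the given bases is 345.

345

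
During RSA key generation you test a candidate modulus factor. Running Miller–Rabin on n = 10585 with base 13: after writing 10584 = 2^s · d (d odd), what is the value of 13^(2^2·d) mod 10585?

n − 1 = 10584 = 2^3 · 1323, so s = 3 and d = 1323.
x_0 = 13^1323 mod 10585 = 6872.
x_1 = 6872^2 mod 10585 = 4699.
x_2 = 4699^2 mod 10585 = 291.

291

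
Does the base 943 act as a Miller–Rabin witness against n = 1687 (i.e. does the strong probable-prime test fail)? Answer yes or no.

yes

n − 1 = 1686 = 2^1 · 843, so s = 1 and d = 843.
x_0 = 943^843 mod 1687 = 1308.
x_0 ∉ {1, 1686} and s = 1, so 943 is a Miller–Rabin witness and 1687 is composite.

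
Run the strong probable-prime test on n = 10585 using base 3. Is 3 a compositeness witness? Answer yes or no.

no

n − 1 = 10584 = 2^3 · 1323, so s = 3 and d = 1323.
x_0 = 3^1323 mod 10585 = 8422.
x_0 is neither 1 nor 10584, so continue squaring.
x_1 = 8422^2 mod 10585 = 10584.
x_1 ≡ −1, so 3 is not a witness.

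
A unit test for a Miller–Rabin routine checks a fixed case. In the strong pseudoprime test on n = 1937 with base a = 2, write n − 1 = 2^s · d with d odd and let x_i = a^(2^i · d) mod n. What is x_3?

n − 1 = 1936 = 2^4 · 121, so s = 4 and d = 121.
x_0 = 2^121 mod 1937 = 1250.
x_1 = 1250^2 mod 1937 = 1278.
x_2 = 1278^2 mod 1937 = 393.
x_3 = 393^2 mod 1937 = 1426.

1426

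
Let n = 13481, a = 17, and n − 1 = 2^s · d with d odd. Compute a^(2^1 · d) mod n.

n − 1 = 13480 = 2^3 · 1685, so s = 3 and d = 1685.
x_0 = 17^1685 mod 13481 = 4352.
x_1 = 4352^2 mod 13481 = 12580.

12580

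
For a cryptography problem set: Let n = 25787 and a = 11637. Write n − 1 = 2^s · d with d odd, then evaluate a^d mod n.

24530

n − 1 = 25786 = 2^1 · 12893, so s = 1 and d = 12893.
11637^12893 mod 25787 = 24530.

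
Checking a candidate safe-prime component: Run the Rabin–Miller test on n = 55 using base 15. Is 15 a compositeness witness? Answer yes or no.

yes

n − 1 = 54 = 2^1 · 27, so s = 1 and d = 27.
Repeated squaring mod 55: 15^1 ≡ 15, 15^2 ≡ 5, 15^4 ≡ 25, 15^8 ≡ 20, 15^16 ≡ 15.
27 = 16 + 8 + 2 + 1, so 15^27 ≡ 15·20·5·15 ≡ 5 (mod 55).
x_0 = 15^27 mod 55 = 5.
x_0 ∉ {1, 54} and s = 1, so 15 is a Miller–Rabin witness and 55 is composite.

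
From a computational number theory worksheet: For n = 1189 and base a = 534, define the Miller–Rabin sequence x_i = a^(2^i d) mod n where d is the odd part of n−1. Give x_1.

985

n − 1 = 1188 = 2^2 · 297, so s = 2 and d = 297.
x_0 = 534^297 mod 1189 = 534.
x_1 = 534^2 mod 1189 = 985.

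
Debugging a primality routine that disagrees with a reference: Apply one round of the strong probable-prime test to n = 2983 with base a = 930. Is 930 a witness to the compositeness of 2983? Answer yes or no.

no

n − 1 = 2982 = 2^1 · 1491, so s = 1 and d = 1491.
Repeated squaring mod 2983: 930^1 ≡ 930, 930^2 ≡ 2813, 930^4 ≡ 2053, 930^8 ≡ 2813, 930^16 ≡ 2053, 930^32 ≡ 2813, 930^64 ≡ 2053, 930^128 ≡ 2813, 930^256 ≡ 2053, 930^512 ≡ 2813, 930^1024 ≡ 2053.
1491 = 1024 + 256 + 128 + 64 + 16 + 2 + 1, so 930^1491 ≡ 2053·2053·2813·2053·2053·2813·930 ≡ 2982 (mod 2983).
x_0 = 930^1491 mod 2983 = 2982.
x_0 = 2982 ≡ −1, so 930 is not a witness.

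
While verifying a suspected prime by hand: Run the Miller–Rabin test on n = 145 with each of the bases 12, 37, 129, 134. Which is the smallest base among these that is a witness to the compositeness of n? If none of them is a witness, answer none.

n − 1 = 144 = 2^4 · 9, so s = 4 and d = 9.
Base 12: x_0 = 12^9 mod 145 = 12. x_0 is neither 1 nor 144, so continue squaring. x_1 = 12^2 mod 145 = 144. x_1 ≡ −1, so 12 is not a witness.
Base 37: x_0 = 37^9 mod 145 = 102. x_0 is neither 1 nor 144, so continue squaring. x_1 = 102^2 mod 145 = 109. x_2 = 109^2 mod 145 = 136. x_3 = 136^2 mod 145 = 81. Reached i = s−1 = 3 without hitting −1: 37 is a Miller–Rabin witness and 145 is composite.
Base 129: x_0 = 129^9 mod 145 = 34. x_0 is neither 1 nor 144, so continue squaring. x_1 = 34^2 mod 145 = 141. x_2 = 141^2 mod 145 = 16. x_3 = 16^2 mod 145 = 111. Reached i = s−1 = 3 without hitting −1: 129 is a Miller–Rabin witness and 145 is composite.
Base 134: x_0 = 134^9 mod 145 = 114. x_0 is neither 1 nor 144, so continue squaring. x_1 = 114^2 mod 145 = 91. x_2 = 91^2 mod 145 = 16. x_3 = 16^2 mod 145 = 111. Reached i = s−1 = 3 without hitting −1: 134 is a Miller–Rabin witness and 145 is composite.
The smallest witness among the given bases is 37.

37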